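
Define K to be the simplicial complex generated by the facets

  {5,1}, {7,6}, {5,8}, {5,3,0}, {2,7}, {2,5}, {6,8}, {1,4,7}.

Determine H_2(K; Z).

Order the vertices as 0 < 1 < 2 < 3 < 4 < 5 < 6 < 7 < 8. Listing each simplex with vertices in this order, K has dimension 2 with simplices:

  0-simplices (9): [0], [1], [2], [3], [4], [5], [6], [7], [8]
  1-simplices (12): [0,3], [0,5], [1,4], [1,5], [1,7], [2,5], [2,7], [3,5], [4,7], [5,8], [6,7], [6,8]
  2-simplices (2): [0,3,5], [1,4,7]

Hence C_0 ≅ Z^9, C_1 ≅ Z^12, C_2 ≅ Z^2.

Boundary ∂_1: C_1 → C_0 maps an edge to its endpoints' difference, ∂[p,q] = q − p. For instance
  ∂[2,7] = [7] − [2].
This gives a 9×12 integer matrix of rank 8; reducing to Smith normal form yields diagonal entries (1,1,1,1,1,1,1,1).

∂_2: C_2 → C_1 sends each 2-simplex [p,q,r] to [q,r] − [p,r] + [p,q]. For instance
  ∂[0,3,5] = [3,5] − [0,5] + [0,3],
  ∂[1,4,7] = [4,7] − [1,7] + [1,4].
The resulting 12×2 matrix has rank 2, and its Smith normal form has invariant factors (1,1).

Reading off H_k = ker ∂_k / im ∂_{k+1}:

  H_2: rank ker ∂_2 − rank ∂_3 = (2 − 2) − 0 = 0, and there is no ∂_3, so H_2 = 0.

H_2 ≅ 0.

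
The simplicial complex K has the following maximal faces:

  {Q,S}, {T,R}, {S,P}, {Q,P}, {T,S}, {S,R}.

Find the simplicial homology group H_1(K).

Fix the vertex order P < Q < R < S < T and write every simplex with vertices in increasing order. Then dim K = 1 and the simplices of K are:

  0-simplices (5): P, Q, R, S, T
  1-simplices (6): PQ, PS, QS, RS, RT, ST

Hence C_0 ≅ Z^5, C_1 ≅ Z^6.

∂_1: C_1 → C_0 maps an edge to its endpoints' difference, ∂[p,q] = q − p. For instance
  ∂QS = S − Q.
This gives a 5×6 integer matrix of rank 4; reducing to Smith normal form yields diagonal entries (1,1,1,1).

From H_k ≅ ker(∂_k) / im(∂_{k+1}) we obtain:

  H_1: rank ker ∂_1 − rank ∂_2 = (6 − 4) − 0 = 2, and there is no ∂_2, so H_1 ≅ Z^2.

H_1 ≅ Z^2.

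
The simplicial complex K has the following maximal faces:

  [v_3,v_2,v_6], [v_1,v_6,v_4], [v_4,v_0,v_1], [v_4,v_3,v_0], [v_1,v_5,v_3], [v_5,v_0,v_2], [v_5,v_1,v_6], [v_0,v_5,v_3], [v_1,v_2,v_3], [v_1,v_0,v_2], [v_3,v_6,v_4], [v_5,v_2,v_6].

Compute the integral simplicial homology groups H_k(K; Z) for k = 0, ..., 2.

H_0 = Z,  H_1 = Z/2,  H_2 = 0.

We work with the vertex ordering v_0 < v_1 < v_2 < v_3 < v_4 < v_5 < v_6. The simplices of K, each written with vertices in increasing order, are:

  0-simplices (7): [v_0], [v_1], [v_2], [v_3], [v_4], [v_5], [v_6]
  1-simplices (18): (18 of them)
  2-simplices (12): (12 of them)

Hence C_0 ≅ Z^7, C_1 ≅ Z^18, C_2 ≅ Z^12.

Boundary ∂_1: C_1 → C_0 is given by ∂[p,q] = [q] − [p]. For instance
  ∂[v_1,v_2] = [v_2] − [v_1].
This gives a 7×18 integer matrix of rank 6; reducing to Smith normal form yields diagonal entries (1,1,1,1,1,1).

∂_2: C_2 → C_1 sends each 2-simplex [p,q,r] to [q,r] − [p,r] + [p,q]. For instance
  ∂[v_0,v_2,v_5] = [v_2,v_5] − [v_0,v_5] + [v_0,v_2],
  ∂[v_2,v_5,v_6] = [v_5,v_6] − [v_2,v_6] + [v_2,v_5].
This gives a 18×12 integer matrix of rank 12; reducing to Smith normal form yields diagonal entries (1,1,1,1,1,1,1,1,1,1,1,2).

Computing H_k = (kernel of ∂_k) / (image of ∂_{k+1}):

  H_0: rank C_0 − rank ∂_1 = 7 − 6 = 1, and the invariant factors of ∂_1 are all 1, so H_0 ≅ Z.
  H_1: rank ker ∂_1 − rank ∂_2 = (18 − 6) − 12 = 0, and ∂_2 has invariant factor 2 > 1, so H_1 ≅ Z/2.
  H_2: rank ker ∂_2 − rank ∂_3 = (12 − 12) − 0 = 0, and there is no ∂_3, so H_2 ≅ 0.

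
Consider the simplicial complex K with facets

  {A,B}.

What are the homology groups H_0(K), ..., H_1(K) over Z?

H_0 = Z,  H_1 = 0.

Fix the vertex order A < B and write every simplex with vertices in increasing order. Then dim K = 1 and the simplices of K are:

  0-simplices (2): A, B
  1-simplices (1): AB

so the chain groups are C_0 ≅ Z^2, C_1 ≅ Z^1.

Boundary ∂_1: C_1 → C_0 maps an edge to its endpoints' difference, ∂[p,q] = q − p.
The resulting 2×1 matrix has rank 1, and its Smith normal form has invariant factors (1).

Now H_k = ker ∂_k / im ∂_{k+1}, so:

  H_0: rank C_0 − rank ∂_1 = 2 − 1 = 1, and the invariant factors of ∂_1 are all 1, so H_0 = Z.
  H_1: rank ker ∂_1 − rank ∂_2 = (1 − 1) − 0 = 0, and there is no ∂_2, so H_1 = 0.

As a check, the Euler characteristic is 2 − 1 = 1, which agrees with 1 − 0 = 1.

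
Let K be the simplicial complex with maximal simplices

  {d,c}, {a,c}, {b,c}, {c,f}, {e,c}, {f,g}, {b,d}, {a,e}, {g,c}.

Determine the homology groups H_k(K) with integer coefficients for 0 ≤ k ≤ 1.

H_0 = Z,  H_1 = Z^3.

Order the vertices as a < b < c < d < e < f < g. Listing each simplex with vertices in this order, K has dimension 1 with simplices:

  0-simplices (7): a, b, c, d, e, f, g
  1-simplices (9): ac, ae, bc, bd, cd, ce, cf, cg, fg

giving chain groups C_0 ≅ Z^7, C_1 ≅ Z^9.

∂_1: C_1 → C_0 maps an edge to its endpoints' difference, ∂[p,q] = q − p.
As a 7×9 matrix over Z this has rank 6, with invariant factors (1,1,1,1,1,1).

Computing H_k = (kernel of ∂_k) / (image of ∂_{k+1}):

  H_0: rank C_0 − rank ∂_1 = 7 − 6 = 1, and the invariant factors of ∂_1 are all 1, so H_0 = Z.
  H_1: rank ker ∂_1 − rank ∂_2 = (9 − 6) − 0 = 3, and there is no ∂_2, so H_1 = Z^3.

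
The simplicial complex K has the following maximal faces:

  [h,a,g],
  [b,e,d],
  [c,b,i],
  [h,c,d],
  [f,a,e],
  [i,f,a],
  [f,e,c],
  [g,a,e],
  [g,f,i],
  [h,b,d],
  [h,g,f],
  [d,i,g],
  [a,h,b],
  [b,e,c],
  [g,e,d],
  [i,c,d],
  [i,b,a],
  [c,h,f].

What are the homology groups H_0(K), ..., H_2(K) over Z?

H_0 ≅ Z,  H_1 ≅ Z ⊕ Z/2,  H_2 = 0.

Take the total order a < b < c < d < e < f < g < h < i on the vertex set. Then K (dimension 2) consists of the simplices:

  0-simplices (9): a, b, c, d, e, f, g, h, i
  1-simplices (27): ab, ae, af, ag, ah, ai, bc, bd, be, bh, bi, cd, ce, cf, ch, ci, de, dg, dh, di, ef, eg, fg, fh, fi, gh, gi
  2-simplices (18): abh, abi, aef, aeg, afi, agh, bce, bci, bde, bdh, cdh, cdi, cef, cfh, deg, dgi, fgh, fgi

giving chain groups C_0 ≅ Z^9, C_1 ≅ Z^27, C_2 ≅ Z^18.

The boundary map ∂_1: C_1 → C_0 is given by ∂[p,q] = [q] − [p]. For instance
  ∂bh = h − b.
As a 9×27 matrix over Z this has rank 8, with invariant factors (1,1,1,1,1,1,1,1).

Boundary ∂_2: C_2 → C_1 sends each 2-simplex [p,q,r] to [q,r] − [p,r] + [p,q]. For instance
  ∂aef = ef − af + ae,
  ∂cfh = fh − ch + cf.
The 27×18 boundary matrix has rank 18 and Smith normal form diag(1,1,1,1,1,1,1,1,1,1,1,1,1,1,1,1,1,2).

From H_k ≅ ker(∂_k) / im(∂_{k+1}) we obtain:

  H_0: rank C_0 − rank ∂_1 = 9 − 8 = 1, and the invariant factors of ∂_1 are all 1, so H_0 = Z.
  H_1: rank ker ∂_1 − rank ∂_2 = (27 − 8) − 18 = 1, and ∂_2 has invariant factor 2 > 1, so H_1 = Z ⊕ Z/2.
  H_2: rank ker ∂_2 − rank ∂_3 = (18 − 18) − 0 = 0, and there is no ∂_3, so H_2 = 0.

As a check, the Euler characteristic is 9 − 27 + 18 = 0, which agrees with 1 − 1 + 0 = 0.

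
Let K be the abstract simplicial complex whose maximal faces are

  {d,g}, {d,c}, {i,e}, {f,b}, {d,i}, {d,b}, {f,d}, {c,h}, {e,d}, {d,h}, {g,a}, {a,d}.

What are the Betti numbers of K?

We work with the vertex ordering a < b < c < d < e < f < g < h < i. The simplices of K, each written with vertices in increasing order, are:

  0-simplices (9): a, b, c, d, e, f, g, h, i
  1-simplices (12): ad, ag, bd, bf, cd, ch, de, df, dg, dh, di, ei

Hence C_0 ≅ Z^9, C_1 ≅ Z^12.

The boundary map ∂_1: C_1 → C_0 is given by ∂[p,q] = [q] − [p]. For instance
  ∂df = f − d.
The resulting 9×12 matrix has rank 8, and its Smith normal form has invariant factors (1,1,1,1,1,1,1,1).

Computing H_k = (kernel of ∂_k) / (image of ∂_{k+1}):

  H_0: rank C_0 − rank ∂_1 = 9 − 8 = 1, and the invariant factors of ∂_1 are all 1, so H_0 ≅ Z.
  H_1: rank ker ∂_1 − rank ∂_2 = (12 − 8) − 0 = 4, and there is no ∂_2, so H_1 ≅ Z^4.

As a check, the Euler characteristic is 9 − 12 = -3, which agrees with 1 − 4 = -3.

Hence the Betti numbers are b_0 = 1, b_1 = 4.

b_0 = 1, b_1 = 4.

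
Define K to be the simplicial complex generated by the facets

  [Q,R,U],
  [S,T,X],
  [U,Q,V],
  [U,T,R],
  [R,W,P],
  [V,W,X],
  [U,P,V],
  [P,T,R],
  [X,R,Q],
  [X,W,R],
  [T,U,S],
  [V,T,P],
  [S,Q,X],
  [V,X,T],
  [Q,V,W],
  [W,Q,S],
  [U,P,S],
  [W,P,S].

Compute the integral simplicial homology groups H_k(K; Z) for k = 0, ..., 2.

H_0 = Z,  H_1 = Z ⊕ Z_2,  H_2 = 0.

K has 9 vertices, 27 edges, 18 triangles.
rank ∂_0 = 0, rank ∂_1 = 8 ⇒ b_0 = 9 − 0 − 8 = 1; all invariant factors of ∂_1 are 1 so no torsion. So H_0 = Z.
rank ∂_1 = 8, rank ∂_2 = 18 ⇒ b_1 = 27 − 8 − 18 = 1; ∂_2 has invariant factor(s) [2] giving torsion. So H_1 = Z ⊕ Z_2.
rank ∂_2 = 18, rank ∂_3 = 0 ⇒ b_2 = 18 − 18 − 0 = 0. So H_2 = 0.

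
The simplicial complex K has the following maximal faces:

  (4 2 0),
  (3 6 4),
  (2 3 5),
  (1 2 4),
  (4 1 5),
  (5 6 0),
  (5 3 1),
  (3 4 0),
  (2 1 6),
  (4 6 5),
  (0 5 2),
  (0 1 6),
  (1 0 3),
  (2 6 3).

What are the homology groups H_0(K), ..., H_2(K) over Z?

H_0 ≅ Z,  H_1 ≅ Z^2,  H_2 ≅ Z.

We work with the vertex ordering 0 < 1 < 2 < 3 < 4 < 5 < 6. The simplices of K, each written with vertices in increasing order, are:

  0-simplices (7): [0], [1], [2], [3], [4], [5], [6]
  1-simplices (21): [0,1], [0,2], [0,3], [0,4], [0,5], [0,6], [1,2], [1,3], [1,4], [1,5], [1,6], [2,3], [2,4], [2,5], [2,6], [3,4], [3,5], [3,6], [4,5], [4,6], [5,6]
  2-simplices (14): [0,1,3], [0,1,6], [0,2,4], [0,2,5], [0,3,4], [0,5,6], [1,2,4], [1,2,6], [1,3,5], [1,4,5], [2,3,5], [2,3,6], [3,4,6], [4,5,6]

giving chain groups C_0 ≅ Z^7, C_1 ≅ Z^21, C_2 ≅ Z^14.

∂_1: C_1 → C_0 maps an edge to its endpoints' difference, ∂[p,q] = q − p. For instance
  ∂[1,6] = [6] − [1].
This gives a 7×21 integer matrix of rank 6; reducing to Smith normal form yields diagonal entries (1,1,1,1,1,1).

Boundary ∂_2: C_2 → C_1 acts by ∂[p,q,r] = [q,r] − [p,r] + [p,q]. For instance
  ∂[0,1,6] = [1,6] − [0,6] + [0,1],
  ∂[0,3,4] = [3,4] − [0,4] + [0,3].
As a 21×14 matrix over Z this has rank 13, with invariant factors (1,1,1,1,1,1,1,1,1,1,1,1,1).

Now H_k = ker ∂_k / im ∂_{k+1}, so:

  H_0: rank C_0 − rank ∂_1 = 7 − 6 = 1, and the invariant factors of ∂_1 are all 1, so H_0 ≅ Z.
  H_1: rank ker ∂_1 − rank ∂_2 = (21 − 6) − 13 = 2, and the invariant factors of ∂_2 are all 1, so H_1 ≅ Z^2.
  H_2: rank ker ∂_2 − rank ∂_3 = (14 − 13) − 0 = 1, and there is no ∂_3, so H_2 ≅ Z.

As a check, the Euler characteristic is 7 − 21 + 14 = 0, which agrees with 1 − 2 + 1 = 0.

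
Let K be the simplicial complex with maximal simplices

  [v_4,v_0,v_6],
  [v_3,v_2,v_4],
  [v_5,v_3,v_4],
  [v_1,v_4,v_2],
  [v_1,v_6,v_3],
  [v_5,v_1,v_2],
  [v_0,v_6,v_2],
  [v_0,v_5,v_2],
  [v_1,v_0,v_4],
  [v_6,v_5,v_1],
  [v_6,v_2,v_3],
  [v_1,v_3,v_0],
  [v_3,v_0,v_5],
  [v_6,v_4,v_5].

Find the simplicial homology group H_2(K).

H_2 ≅ Z.

K has 7 vertices, 21 edges, 14 triangles.
rank ∂_2 = 13, rank ∂_3 = 0 ⇒ b_2 = 14 − 13 − 0 = 1. So H_2 ≅ Z.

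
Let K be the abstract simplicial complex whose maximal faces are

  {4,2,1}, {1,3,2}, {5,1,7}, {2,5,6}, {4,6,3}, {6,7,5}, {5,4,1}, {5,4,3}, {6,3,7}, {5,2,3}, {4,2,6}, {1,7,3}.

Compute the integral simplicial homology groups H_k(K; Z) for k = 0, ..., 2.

H_0 ≅ Z,  H_1 ≅ Z/2,  H_2 = 0.

Take the total order 1 < 2 < 3 < 4 < 5 < 6 < 7 on the vertex set. Then K (dimension 2) consists of the simplices:

  0-simplices (7): [1], [2], [3], [4], [5], [6], [7]
  1-simplices (18): [1,2], [1,3], [1,4], [1,5], [1,7], [2,3], [2,4], [2,5], [2,6], [3,4], [3,5], [3,6], [3,7], [4,5], [4,6], [5,6], [5,7], [6,7]
  2-simplices (12): [1,2,3], [1,2,4], [1,3,7], [1,4,5], [1,5,7], [2,3,5], [2,4,6], [2,5,6], [3,4,5], [3,4,6], [3,6,7], [5,6,7]

so the chain groups are C_0 ≅ Z^7, C_1 ≅ Z^18, C_2 ≅ Z^12.

∂_1: C_1 → C_0 sends each edge [p,q] (with p < q) to q − p.
The resulting 7×18 matrix has rank 6, and its Smith normal form has invariant factors (1,1,1,1,1,1).

Boundary ∂_2: C_2 → C_1 acts by ∂[p,q,r] = [q,r] − [p,r] + [p,q]. For instance
  ∂[1,3,7] = [3,7] − [1,7] + [1,3],
  ∂[3,6,7] = [6,7] − [3,7] + [3,6].
As a 18×12 matrix over Z this has rank 12, with invariant factors (1,1,1,1,1,1,1,1,1,1,1,2).

Reading off H_k = ker ∂_k / im ∂_{k+1}:

  H_0: rank C_0 − rank ∂_1 = 7 − 6 = 1, and the invariant factors of ∂_1 are all 1, so H_0 = Z.
  H_1: rank ker ∂_1 − rank ∂_2 = (18 − 6) − 12 = 0, and ∂_2 has invariant factor 2 > 1, so H_1 = Z/2.
  H_2: rank ker ∂_2 − rank ∂_3 = (12 − 12) − 0 = 0, and there is no ∂_3, so H_2 = 0.

(K is a triangulation of the real projective plane RP^2.)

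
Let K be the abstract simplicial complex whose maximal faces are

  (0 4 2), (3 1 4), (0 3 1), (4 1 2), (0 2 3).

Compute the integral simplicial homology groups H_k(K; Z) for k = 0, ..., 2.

H_0 = Z,  H_1 = Z,  H_2 = 0.

Fix the vertex order 0 < 1 < 2 < 3 < 4 and write every simplex with vertices in increasing order. Then dim K = 2 and the simplices of K are:

  0-simplices (5): [0], [1], [2], [3], [4]
  1-simplices (10): [0,1], [0,2], [0,3], [0,4], [1,2], [1,3], [1,4], [2,3], [2,4], [3,4]
  2-simplices (5): [0,1,3], [0,2,3], [0,2,4], [1,2,4], [1,3,4]

so the chain groups are C_0 ≅ Z^5, C_1 ≅ Z^10, C_2 ≅ Z^5.

∂_1: C_1 → C_0 is given by ∂[p,q] = [q] − [p]. For instance
  ∂[2,4] = [4] − [2].
The 5×10 boundary matrix has rank 4 and Smith normal form diag(1,1,1,1).

The boundary map ∂_2: C_2 → C_1 acts by ∂[p,q,r] = [q,r] − [p,r] + [p,q]. For instance
  ∂[0,1,3] = [1,3] − [0,3] + [0,1],
  ∂[0,2,3] = [2,3] − [0,3] + [0,2].
The resulting 10×5 matrix has rank 5, and its Smith normal form has invariant factors (1,1,1,1,1).

Computing H_k = (kernel of ∂_k) / (image of ∂_{k+1}):

  H_0: rank C_0 − rank ∂_1 = 5 − 4 = 1, and the invariant factors of ∂_1 are all 1, so H_0 ≅ Z.
  H_1: rank ker ∂_1 − rank ∂_2 = (10 − 4) − 5 = 1, and the invariant factors of ∂_2 are all 1, so H_1 ≅ Z.
  H_2: rank ker ∂_2 − rank ∂_3 = (5 − 5) − 0 = 0, and there is no ∂_3, so H_2 ≅ 0.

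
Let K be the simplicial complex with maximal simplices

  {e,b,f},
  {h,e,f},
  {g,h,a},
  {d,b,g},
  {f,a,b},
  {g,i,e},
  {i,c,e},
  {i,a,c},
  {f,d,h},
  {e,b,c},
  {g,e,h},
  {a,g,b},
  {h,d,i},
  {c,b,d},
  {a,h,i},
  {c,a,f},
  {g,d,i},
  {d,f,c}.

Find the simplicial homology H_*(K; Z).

Take the total order a < b < c < d < e < f < g < h < i on the vertex set. Then K (dimension 2) consists of the simplices:

  0-simplices (9): a, b, c, d, e, f, g, h, i
  1-simplices (27): ab, ac, af, ag, ah, ai, bc, bd, be, bf, bg, cd, ce, cf, ci, df, dg, dh, di, ef, eg, eh, ei, fh, gh, gi, hi
  2-simplices (18): abf, abg, acf, aci, agh, ahi, bcd, bce, bdg, bef, cdf, cei, dfh, dgi, dhi, efh, egh, egi

so the chain groups are C_0 ≅ Z^9, C_1 ≅ Z^27, C_2 ≅ Z^18.

∂_1: C_1 → C_0 sends each edge [p,q] (with p < q) to q − p.
This gives a 9×27 integer matrix of rank 8; reducing to Smith normal form yields diagonal entries (1,1,1,1,1,1,1,1).

The boundary map ∂_2: C_2 → C_1 acts by ∂[p,q,r] = [q,r] − [p,r] + [p,q]. For instance
  ∂dfh = fh − dh + df,
  ∂abg = bg − ag + ab.
The 27×18 boundary matrix has rank 18 and Smith normal form diag(1,1,1,1,1,1,1,1,1,1,1,1,1,1,1,1,1,2).

Computing H_k = (kernel of ∂_k) / (image of ∂_{k+1}):

  H_0: rank C_0 − rank ∂_1 = 9 − 8 = 1, and the invariant factors of ∂_1 are all 1, so H_0 ≅ Z.
  H_1: rank ker ∂_1 − rank ∂_2 = (27 − 8) − 18 = 1, and ∂_2 has invariant factor 2 > 1, so H_1 ≅ Z ⊕ Z/2.
  H_2: rank ker ∂_2 − rank ∂_3 = (18 − 18) − 0 = 0, and there is no ∂_3, so H_2 ≅ 0.

H_0 ≅ Z,  H_1 ≅ Z ⊕ Z/2,  H_2 = 0.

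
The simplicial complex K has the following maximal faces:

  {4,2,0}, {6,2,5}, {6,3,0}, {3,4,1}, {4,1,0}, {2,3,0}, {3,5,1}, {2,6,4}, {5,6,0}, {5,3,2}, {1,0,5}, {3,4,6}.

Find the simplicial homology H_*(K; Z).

H_0 ≅ Z,  H_1 ≅ Z/2,  H_2 = 0.

Order the vertices as 0 < 1 < 2 < 3 < 4 < 5 < 6. Listing each simplex with vertices in this order, K has dimension 2 with simplices:

  0-simplices (7): [0], [1], [2], [3], [4], [5], [6]
  1-simplices (18): [0,1], [0,2], [0,3], [0,4], [0,5], [0,6], [1,3], [1,4], [1,5], [2,3], [2,4], [2,5], [2,6], [3,4], [3,5], [3,6], [4,6], [5,6]
  2-simplices (12): [0,1,4], [0,1,5], [0,2,3], [0,2,4], [0,3,6], [0,5,6], [1,3,4], [1,3,5], [2,3,5], [2,4,6], [2,5,6], [3,4,6]

giving chain groups C_0 ≅ Z^7, C_1 ≅ Z^18, C_2 ≅ Z^12.

∂_1: C_1 → C_0 sends each edge [p,q] (with p < q) to q − p.
The resulting 7×18 matrix has rank 6, and its Smith normal form has invariant factors (1,1,1,1,1,1).

The boundary map ∂_2: C_2 → C_1 acts by ∂[p,q,r] = [q,r] − [p,r] + [p,q]. For instance
  ∂[1,3,5] = [3,5] − [1,5] + [1,3],
  ∂[3,4,6] = [4,6] − [3,6] + [3,4].
The 18×12 boundary matrix has rank 12 and Smith normal form diag(1,1,1,1,1,1,1,1,1,1,1,2).

From H_k ≅ ker(∂_k) / im(∂_{k+1}) we obtain:

  H_0: rank C_0 − rank ∂_1 = 7 − 6 = 1, and the invariant factors of ∂_1 are all 1, so H_0 ≅ Z.
  H_1: rank ker ∂_1 − rank ∂_2 = (18 − 6) − 12 = 0, and ∂_2 has invariant factor 2 > 1, so H_1 ≅ Z/2.
  H_2: rank ker ∂_2 − rank ∂_3 = (12 − 12) − 0 = 0, and there is no ∂_3, so H_2 ≅ 0.

As a check, the Euler characteristic is 7 − 18 + 12 = 1, which agrees with 1 − 0 + 0 = 1.
(K is a triangulation of the real projective plane RP^2.)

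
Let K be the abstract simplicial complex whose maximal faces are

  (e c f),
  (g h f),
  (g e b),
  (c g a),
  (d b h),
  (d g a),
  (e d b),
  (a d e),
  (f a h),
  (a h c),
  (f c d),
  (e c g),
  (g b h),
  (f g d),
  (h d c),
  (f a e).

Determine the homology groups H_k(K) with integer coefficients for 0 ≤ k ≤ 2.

H_0 ≅ Z,  H_1 ≅ Z^2,  H_2 ≅ Z.

Take the total order a < b < c < d < e < f < g < h on the vertex set. Then K (dimension 2) consists of the simplices:

  0-simplices (8): a, b, c, d, e, f, g, h
  1-simplices (24): ac, ad, ae, af, ag, ah, bd, be, bg, bh, cd, ce, cf, cg, ch, de, df, dg, dh, ef, eg, fg, fh, gh
  2-simplices (16): acg, ach, ade, adg, aef, afh, bde, bdh, beg, bgh, cdf, cdh, cef, ceg, dfg, fgh

so the chain groups are C_0 ≅ Z^8, C_1 ≅ Z^24, C_2 ≅ Z^16.

Boundary ∂_1: C_1 → C_0 is given by ∂[p,q] = [q] − [p].
As a 8×24 matrix over Z this has rank 7, with invariant factors (1,1,1,1,1,1,1).

The boundary map ∂_2: C_2 → C_1 sends each 2-simplex [p,q,r] to [q,r] − [p,r] + [p,q]. For instance
  ∂bdh = dh − bh + bd,
  ∂aef = ef − af + ae.
This gives a 24×16 integer matrix of rank 15; reducing to Smith normal form yields diagonal entries (1,1,1,1,1,1,1,1,1,1,1,1,1,1,1).

From H_k ≅ ker(∂_k) / im(∂_{k+1}) we obtain:

  H_0: rank C_0 − rank ∂_1 = 8 − 7 = 1, and the invariant factors of ∂_1 are all 1, so H_0 = Z.
  H_1: rank ker ∂_1 − rank ∂_2 = (24 − 7) − 15 = 2, and the invariant factors of ∂_2 are all 1, so H_1 = Z^2.
  H_2: rank ker ∂_2 − rank ∂_3 = (16 − 15) − 0 = 1, and there is no ∂_3, so H_2 = Z.

(K is a triangulation of the torus T^2.)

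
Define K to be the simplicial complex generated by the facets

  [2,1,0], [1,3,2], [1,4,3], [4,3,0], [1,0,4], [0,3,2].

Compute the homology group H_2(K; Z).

Fix the vertex order 0 < 1 < 2 < 3 < 4 and write every simplex with vertices in increasing order. Then dim K = 2 and the simplices of K are:

  0-simplices (5): [0], [1], [2], [3], [4]
  1-simplices (9): [0,1], [0,2], [0,3], [0,4], [1,2], [1,3], [1,4], [2,3], [3,4]
  2-simplices (6): [0,1,2], [0,1,4], [0,2,3], [0,3,4], [1,2,3], [1,3,4]

Hence C_0 ≅ Z^5, C_1 ≅ Z^9, C_2 ≅ Z^6.

The boundary map ∂_1: C_1 → C_0 sends each edge [p,q] (with p < q) to q − p. For instance
  ∂[1,3] = [3] − [1].
The resulting 5×9 matrix has rank 4, and its Smith normal form has invariant factors (1,1,1,1).

Boundary ∂_2: C_2 → C_1 acts by ∂[p,q,r] = [q,r] − [p,r] + [p,q]. For instance
  ∂[0,2,3] = [2,3] − [0,3] + [0,2],
  ∂[0,3,4] = [3,4] − [0,4] + [0,3].
The 9×6 boundary matrix has rank 5 and Smith normal form diag(1,1,1,1,1).

From H_k ≅ ker(∂_k) / im(∂_{k+1}) we obtain:

  H_2: rank ker ∂_2 − rank ∂_3 = (6 − 5) − 0 = 1, and there is no ∂_3, so H_2 = Z.

(K is a triangulation of the 2-sphere S^2.)

H_2 ≅ Z.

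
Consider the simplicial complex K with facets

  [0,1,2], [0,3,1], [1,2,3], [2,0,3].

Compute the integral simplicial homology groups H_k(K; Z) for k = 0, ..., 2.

Order the vertices as 0 < 1 < 2 < 3. Listing each simplex with vertices in this order, K has dimension 2 with simplices:

  0-simplices (4): [0], [1], [2], [3]
  1-simplices (6): [0,1], [0,2], [0,3], [1,2], [1,3], [2,3]
  2-simplices (4): [0,1,2], [0,1,3], [0,2,3], [1,2,3]

giving chain groups C_0 ≅ Z^4, C_1 ≅ Z^6, C_2 ≅ Z^4.

Boundary ∂_1: C_1 → C_0 sends each edge [p,q] (with p < q) to q − p. For instance
  ∂[0,1] = [1] − [0].
The resulting 4×6 matrix has rank 3, and its Smith normal form has invariant factors (1,1,1).

The boundary map ∂_2: C_2 → C_1 maps a triangle to the signed sum of its edges. For instance
  ∂[0,1,3] = [1,3] − [0,3] + [0,1],
  ∂[0,1,2] = [1,2] − [0,2] + [0,1].
This gives a 6×4 integer matrix of rank 3; reducing to Smith normal form yields diagonal entries (1,1,1).

Computing H_k = (kernel of ∂_k) / (image of ∂_{k+1}):

  H_0: rank C_0 − rank ∂_1 = 4 − 3 = 1, and the invariant factors of ∂_1 are all 1, so H_0 = Z.
  H_1: rank ker ∂_1 − rank ∂_2 = (6 − 3) − 3 = 0, and the invariant factors of ∂_2 are all 1, so H_1 = 0.
  H_2: rank ker ∂_2 − rank ∂_3 = (4 − 3) − 0 = 1, and there is no ∂_3, so H_2 = Z.

H_0 ≅ Z,  H_1 = 0,  H_2 ≅ Z.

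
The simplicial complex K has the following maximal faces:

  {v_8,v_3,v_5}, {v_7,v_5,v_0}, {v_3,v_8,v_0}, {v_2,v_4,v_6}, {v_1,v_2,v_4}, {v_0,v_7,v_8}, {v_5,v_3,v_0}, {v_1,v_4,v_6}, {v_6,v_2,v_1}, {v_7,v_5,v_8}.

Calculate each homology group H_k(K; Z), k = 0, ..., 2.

H_0 ≅ Z^2,  H_1 = 0,  H_2 ≅ Z^2.

K has 9 vertices, 15 edges, 10 triangles.
rank ∂_0 = 0, rank ∂_1 = 7 ⇒ b_0 = 9 − 0 − 7 = 2; all invariant factors of ∂_1 are 1 so no torsion. So H_0 = Z^2.
rank ∂_1 = 7, rank ∂_2 = 8 ⇒ b_1 = 15 − 7 − 8 = 0; all invariant factors of ∂_2 are 1 so no torsion. So H_1 = 0.
rank ∂_2 = 8, rank ∂_3 = 0 ⇒ b_2 = 10 − 8 − 0 = 2. So H_2 = Z^2.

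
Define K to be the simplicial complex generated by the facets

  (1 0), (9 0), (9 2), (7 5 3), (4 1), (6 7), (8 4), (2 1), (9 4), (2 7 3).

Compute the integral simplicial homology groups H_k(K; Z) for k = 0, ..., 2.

H_0 = Z,  H_1 = Z^2,  H_2 = 0.

We work with the vertex ordering 0 < 1 < 2 < 3 < 4 < 5 < 6 < 7 < 8 < 9. The simplices of K, each written with vertices in increasing order, are:

  0-simplices (10): [0], [1], [2], [3], [4], [5], [6], [7], [8], [9]
  1-simplices (13): [0,1], [0,9], [1,2], [1,4], [2,3], [2,7], [2,9], [3,5], [3,7], [4,8], [4,9], [5,7], [6,7]
  2-simplices (2): [2,3,7], [3,5,7]

giving chain groups C_0 ≅ Z^10, C_1 ≅ Z^13, C_2 ≅ Z^2.

∂_1: C_1 → C_0 sends each edge [p,q] (with p < q) to q − p.
As a 10×13 matrix over Z this has rank 9, with invariant factors (1,1,1,1,1,1,1,1,1).

The boundary map ∂_2: C_2 → C_1 sends each 2-simplex [p,q,r] to [q,r] − [p,r] + [p,q]. For instance
  ∂[3,5,7] = [5,7] − [3,7] + [3,5],
  ∂[2,3,7] = [3,7] − [2,7] + [2,3].
The resulting 13×2 matrix has rank 2, and its Smith normal form has invariant factors (1,1).

Now H_k = ker ∂_k / im ∂_{k+1}, so:

  H_0: rank C_0 − rank ∂_1 = 10 − 9 = 1, and the invariant factors of ∂_1 are all 1, so H_0 ≅ Z.
  H_1: rank ker ∂_1 − rank ∂_2 = (13 − 9) − 2 = 2, and the invariant factors of ∂_2 are all 1, so H_1 ≅ Z^2.
  H_2: rank ker ∂_2 − rank ∂_3 = (2 − 2) − 0 = 0, and there is no ∂_3, so H_2 ≅ 0.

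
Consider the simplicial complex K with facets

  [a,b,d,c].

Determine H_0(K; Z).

H_0 = Z.

We work with the vertex ordering a < b < c < d. The simplices of K, each written with vertices in increasing order, are:

  0-simplices (4): a, b, c, d
  1-simplices (6): ab, ac, ad, bc, bd, cd
  2-simplices (4): abc, abd, acd, bcd
  3-simplices (1): abcd

so the chain groups are C_0 ≅ Z^4, C_1 ≅ Z^6, C_2 ≅ Z^4, C_3 ≅ Z^1.

The boundary map ∂_1: C_1 → C_0 is given by ∂[p,q] = [q] − [p].
As a 4×6 matrix over Z this has rank 3, with invariant factors (1,1,1).

Boundary ∂_2: C_2 → C_1 maps a triangle to the signed sum of its edges. For instance
  ∂acd = cd − ad + ac,
  ∂abd = bd − ad + ab.
This gives a 6×4 integer matrix of rank 3; reducing to Smith normal form yields diagonal entries (1,1,1).

Boundary ∂_3: C_3 → C_2 sends each 3-simplex σ to the alternating sum Σ_i (−1)^i (σ with its i-th vertex removed). For instance
  ∂abcd = bcd − acd + abd − abc.
The resulting 4×1 matrix has rank 1, and its Smith normal form has invariant factors (1).

From H_k ≅ ker(∂_k) / im(∂_{k+1}) we obtain:

  H_0: rank C_0 − rank ∂_1 = 4 − 3 = 1, and the invariant factors of ∂_1 are all 1, so H_0 ≅ Z.

(K is a triangulation of the 3-simplex.)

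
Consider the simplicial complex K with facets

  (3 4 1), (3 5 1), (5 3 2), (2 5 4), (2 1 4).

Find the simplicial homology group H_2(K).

Fix the vertex order 1 < 2 < 3 < 4 < 5 and write every simplex with vertices in increasing order. Then dim K = 2 and the simplices of K are:

  0-simplices (5): [1], [2], [3], [4], [5]
  1-simplices (10): [1,2], [1,3], [1,4], [1,5], [2,3], [2,4], [2,5], [3,4], [3,5], [4,5]
  2-simplices (5): [1,2,4], [1,3,4], [1,3,5], [2,3,5], [2,4,5]

giving chain groups C_0 ≅ Z^5, C_1 ≅ Z^10, C_2 ≅ Z^5.

Boundary ∂_1: C_1 → C_0 maps an edge to its endpoints' difference, ∂[p,q] = q − p. For instance
  ∂[2,5] = [5] − [2].
The 5×10 boundary matrix has rank 4 and Smith normal form diag(1,1,1,1).

∂_2: C_2 → C_1 maps a triangle to the signed sum of its edges. For instance
  ∂[2,3,5] = [3,5] − [2,5] + [2,3],
  ∂[1,3,5] = [3,5] − [1,5] + [1,3].
The resulting 10×5 matrix has rank 5, and its Smith normal form has invariant factors (1,1,1,1,1).

Now H_k = ker ∂_k / im ∂_{k+1}, so:

  H_2: rank ker ∂_2 − rank ∂_3 = (5 − 5) − 0 = 0, and there is no ∂_3, so H_2 ≅ 0.

H_2 ≅ 0.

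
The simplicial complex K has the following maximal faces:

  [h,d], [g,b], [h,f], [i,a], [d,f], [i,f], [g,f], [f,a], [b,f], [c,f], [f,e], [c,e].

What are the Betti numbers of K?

b_0 = 1, b_1 = 4.

We work with the vertex ordering a < b < c < d < e < f < g < h < i. The simplices of K, each written with vertices in increasing order, are:

  0-simplices (9): a, b, c, d, e, f, g, h, i
  1-simplices (12): af, ai, bf, bg, ce, cf, df, dh, ef, fg, fh, fi

giving chain groups C_0 ≅ Z^9, C_1 ≅ Z^12.

The boundary map ∂_1: C_1 → C_0 is given by ∂[p,q] = [q] − [p]. For instance
  ∂df = f − d.
As a 9×12 matrix over Z this has rank 8, with invariant factors (1,1,1,1,1,1,1,1).

Computing H_k = (kernel of ∂_k) / (image of ∂_{k+1}):

  H_0: rank C_0 − rank ∂_1 = 9 − 8 = 1, and the invariant factors of ∂_1 are all 1, so H_0 ≅ Z.
  H_1: rank ker ∂_1 − rank ∂_2 = (12 − 8) − 0 = 4, and there is no ∂_2, so H_1 ≅ Z^4.

As a check, the Euler characteristic is 9 − 12 = -3, which agrees with 1 − 4 = -3.

Hence the Betti numbers are b_0 = 1, b_1 = 4.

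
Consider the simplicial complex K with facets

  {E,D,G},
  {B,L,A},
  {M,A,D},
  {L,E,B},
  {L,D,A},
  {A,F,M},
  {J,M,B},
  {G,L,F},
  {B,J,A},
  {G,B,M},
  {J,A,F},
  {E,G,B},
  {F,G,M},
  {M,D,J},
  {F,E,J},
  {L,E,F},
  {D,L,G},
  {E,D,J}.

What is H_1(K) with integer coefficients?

H_1 ≅ Z × Z/2.

Take the total order A < B < D < E < F < G < J < L < M on the vertex set. Then K (dimension 2) consists of the simplices:

  0-simplices (9): A, B, D, E, F, G, J, L, M
  1-simplices (27): AB, AD, AF, AJ, AL, AM, BE, BG, BJ, BL, BM, DE, DG, DJ, DL, DM, EF, EG, EJ, EL, FG, FJ, FL, FM, GL, GM, JM
  2-simplices (18): ABJ, ABL, ADL, ADM, AFJ, AFM, BEG, BEL, BGM, BJM, DEG, DEJ, DGL, DJM, EFJ, EFL, FGL, FGM

so the chain groups are C_0 ≅ Z^9, C_1 ≅ Z^27, C_2 ≅ Z^18.

Boundary ∂_1: C_1 → C_0 is given by ∂[p,q] = [q] − [p]. For instance
  ∂FM = M − F.
The 9×27 boundary matrix has rank 8 and Smith normal form diag(1,1,1,1,1,1,1,1).

Boundary ∂_2: C_2 → C_1 acts by ∂[p,q,r] = [q,r] − [p,r] + [p,q]. For instance
  ∂ABL = BL − AL + AB,
  ∂DEG = EG − DG + DE.
The 27×18 boundary matrix has rank 18 and Smith normal form diag(1,1,1,1,1,1,1,1,1,1,1,1,1,1,1,1,1,2).

Now H_k = ker ∂_k / im ∂_{k+1}, so:

  H_1: rank ker ∂_1 − rank ∂_2 = (27 − 8) − 18 = 1, and ∂_2 has invariant factor 2 > 1, so H_1 = Z × Z/2.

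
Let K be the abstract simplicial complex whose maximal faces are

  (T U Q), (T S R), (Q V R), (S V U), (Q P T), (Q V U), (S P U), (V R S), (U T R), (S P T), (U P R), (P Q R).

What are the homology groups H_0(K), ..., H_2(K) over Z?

Fix the vertex order P < Q < R < S < T < U < V and write every simplex with vertices in increasing order. Then dim K = 2 and the simplices of K are:

  0-simplices (7): P, Q, R, S, T, U, V
  1-simplices (18): PQ, PR, PS, PT, PU, QR, QT, QU, QV, RS, RT, RU, RV, ST, SU, SV, TU, UV
  2-simplices (12): PQR, PQT, PRU, PST, PSU, QRV, QTU, QUV, RST, RSV, RTU, SUV

Hence C_0 ≅ Z^7, C_1 ≅ Z^18, C_2 ≅ Z^12.

Boundary ∂_1: C_1 → C_0 maps an edge to its endpoints' difference, ∂[p,q] = q − p. For instance
  ∂PS = S − P.
The resulting 7×18 matrix has rank 6, and its Smith normal form has invariant factors (1,1,1,1,1,1).

The boundary map ∂_2: C_2 → C_1 sends each 2-simplex [p,q,r] to [q,r] − [p,r] + [p,q]. For instance
  ∂RST = ST − RT + RS,
  ∂QUV = UV − QV + QU.
The resulting 18×12 matrix has rank 12, and its Smith normal form has invariant factors (1,1,1,1,1,1,1,1,1,1,1,2).

Reading off H_k = ker ∂_k / im ∂_{k+1}:

  H_0: rank C_0 − rank ∂_1 = 7 − 6 = 1, and the invariant factors of ∂_1 are all 1, so H_0 = Z.
  H_1: rank ker ∂_1 − rank ∂_2 = (18 − 6) − 12 = 0, and ∂_2 has invariant factor 2 > 1, so H_1 = Z_2.
  H_2: rank ker ∂_2 − rank ∂_3 = (12 − 12) − 0 = 0, and there is no ∂_3, so H_2 = 0.

As a check, the Euler characteristic is 7 − 18 + 12 = 1, which agrees with 1 − 0 + 0 = 1.

H_0 = Z,  H_1 = Z_2,  H_2 = 0.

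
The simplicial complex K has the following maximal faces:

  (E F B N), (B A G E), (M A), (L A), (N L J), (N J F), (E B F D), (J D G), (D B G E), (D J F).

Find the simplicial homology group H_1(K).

Order the vertices as A < B < D < E < F < G < J < L < M < N. Listing each simplex with vertices in this order, K has dimension 3 with simplices:

  0-simplices (10): A, B, D, E, F, G, J, L, M, N
  1-simplices (23): AB, AE, AG, AL, AM, BD, BE, BF, BG, BN, DE, DF, DG, DJ, EF, EG, EN, FJ, FN, GJ, JL, JN, LN
  2-simplices (17): ABE, ABG, AEG, BDE, BDF, BDG, BEF, BEG, BEN, BFN, DEF, DEG, DFJ, DGJ, EFN, FJN, JLN
  3-simplices (4): ABEG, BDEF, BDEG, BEFN

so the chain groups are C_0 ≅ Z^10, C_1 ≅ Z^23, C_2 ≅ Z^17, C_3 ≅ Z^4.

Boundary ∂_1: C_1 → C_0 sends each edge [p,q] (with p < q) to q − p. For instance
  ∂BF = F − B.
As a 10×23 matrix over Z this has rank 9, with invariant factors (1,1,1,1,1,1,1,1,1).

Boundary ∂_2: C_2 → C_1 sends each 2-simplex [p,q,r] to [q,r] − [p,r] + [p,q]. For instance
  ∂ABE = BE − AE + AB,
  ∂DEF = EF − DF + DE.
The resulting 23×17 matrix has rank 13, and its Smith normal form has invariant factors (1,1,1,1,1,1,1,1,1,1,1,1,1).

Boundary ∂_3: C_3 → C_2 sends each 3-simplex σ to the alternating sum Σ_i (−1)^i (σ with its i-th vertex removed). For instance
  ∂BDEF = DEF − BEF + BDF − BDE,
  ∂ABEG = BEG − AEG + ABG − ABE.
The 17×4 boundary matrix has rank 4 and Smith normal form diag(1,1,1,1).

Computing H_k = (kernel of ∂_k) / (image of ∂_{k+1}):

  H_1: rank ker ∂_1 − rank ∂_2 = (23 − 9) − 13 = 1, and the invariant factors of ∂_2 are all 1, so H_1 = Z.

H_1 = Z.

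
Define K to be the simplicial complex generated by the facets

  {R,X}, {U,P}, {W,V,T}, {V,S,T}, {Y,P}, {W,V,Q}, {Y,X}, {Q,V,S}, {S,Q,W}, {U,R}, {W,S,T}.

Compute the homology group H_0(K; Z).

H_0 = Z^2.

Order the vertices as P < Q < R < S < T < U < V < W < X < Y. Listing each simplex with vertices in this order, K has dimension 2 with simplices:

  0-simplices (10): P, Q, R, S, T, U, V, W, X, Y
  1-simplices (14): PU, PY, QS, QV, QW, RU, RX, ST, SV, SW, TV, TW, VW, XY
  2-simplices (6): QSV, QSW, QVW, STV, STW, TVW

so the chain groups are C_0 ≅ Z^10, C_1 ≅ Z^14, C_2 ≅ Z^6.

∂_1: C_1 → C_0 is given by ∂[p,q] = [q] − [p].
The 10×14 boundary matrix has rank 8 and Smith normal form diag(1,1,1,1,1,1,1,1).

Boundary ∂_2: C_2 → C_1 sends each 2-simplex [p,q,r] to [q,r] − [p,r] + [p,q]. For instance
  ∂STW = TW − SW + ST,
  ∂TVW = VW − TW + TV.
This gives a 14×6 integer matrix of rank 5; reducing to Smith normal form yields diagonal entries (1,1,1,1,1).

Now H_k = ker ∂_k / im ∂_{k+1}, so:

  H_0: rank C_0 − rank ∂_1 = 10 − 8 = 2, and the invariant factors of ∂_1 are all 1, so H_0 = Z^2.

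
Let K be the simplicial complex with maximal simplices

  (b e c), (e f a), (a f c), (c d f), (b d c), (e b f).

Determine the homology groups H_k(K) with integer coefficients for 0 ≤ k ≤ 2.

H_0 ≅ Z,  H_1 ≅ Z,  H_2 = 0.

Fix the vertex order a < b < c < d < e < f and write every simplex with vertices in increasing order. Then dim K = 2 and the simplices of K are:

  0-simplices (6): a, b, c, d, e, f
  1-simplices (12): ac, ae, af, bc, bd, be, bf, cd, ce, cf, df, ef
  2-simplices (6): acf, aef, bcd, bce, bef, cdf

Hence C_0 ≅ Z^6, C_1 ≅ Z^12, C_2 ≅ Z^6.

The boundary map ∂_1: C_1 → C_0 is given by ∂[p,q] = [q] − [p]. For instance
  ∂cd = d − c.
The resulting 6×12 matrix has rank 5, and its Smith normal form has invariant factors (1,1,1,1,1).

Boundary ∂_2: C_2 → C_1 sends each 2-simplex [p,q,r] to [q,r] − [p,r] + [p,q]. For instance
  ∂cdf = df − cf + cd,
  ∂bcd = cd − bd + bc.
The 12×6 boundary matrix has rank 6 and Smith normal form diag(1,1,1,1,1,1).

Reading off H_k = ker ∂_k / im ∂_{k+1}:

  H_0: rank C_0 − rank ∂_1 = 6 − 5 = 1, and the invariant factors of ∂_1 are all 1, so H_0 ≅ Z.
  H_1: rank ker ∂_1 − rank ∂_2 = (12 − 5) − 6 = 1, and the invariant factors of ∂_2 are all 1, so H_1 ≅ Z.
  H_2: rank ker ∂_2 − rank ∂_3 = (6 − 6) − 0 = 0, and there is no ∂_3, so H_2 ≅ 0.

As a check, the Euler characteristic is 6 − 12 + 6 = 0, which agrees with 1 − 1 + 0 = 0.
(K is a triangulation of the cylinder S^1 x I.)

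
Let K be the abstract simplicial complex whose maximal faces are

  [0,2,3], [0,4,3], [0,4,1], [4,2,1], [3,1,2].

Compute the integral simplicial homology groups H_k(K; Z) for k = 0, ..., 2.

Take the total order 0 < 1 < 2 < 3 < 4 on the vertex set. Then K (dimension 2) consists of the simplices:

  0-simplices (5): [0], [1], [2], [3], [4]
  1-simplices (10): [0,1], [0,2], [0,3], [0,4], [1,2], [1,3], [1,4], [2,3], [2,4], [3,4]
  2-simplices (5): [0,1,4], [0,2,3], [0,3,4], [1,2,3], [1,2,4]

Hence C_0 ≅ Z^5, C_1 ≅ Z^10, C_2 ≅ Z^5.

The boundary map ∂_1: C_1 → C_0 is given by ∂[p,q] = [q] − [p]. For instance
  ∂[2,3] = [3] − [2].
The resulting 5×10 matrix has rank 4, and its Smith normal form has invariant factors (1,1,1,1).

The boundary map ∂_2: C_2 → C_1 sends each 2-simplex [p,q,r] to [q,r] − [p,r] + [p,q]. For instance
  ∂[1,2,4] = [2,4] − [1,4] + [1,2],
  ∂[0,1,4] = [1,4] − [0,4] + [0,1].
The 10×5 boundary matrix has rank 5 and Smith normal form diag(1,1,1,1,1).

Computing H_k = (kernel of ∂_k) / (image of ∂_{k+1}):

  H_0: rank C_0 − rank ∂_1 = 5 − 4 = 1, and the invariant factors of ∂_1 are all 1, so H_0 ≅ Z.
  H_1: rank ker ∂_1 − rank ∂_2 = (10 − 4) − 5 = 1, and the invariant factors of ∂_2 are all 1, so H_1 ≅ Z.
  H_2: rank ker ∂_2 − rank ∂_3 = (5 − 5) − 0 = 0, and there is no ∂_3, so H_2 ≅ 0.

As a check, the Euler characteristic is 5 − 10 + 5 = 0, which agrees with 1 − 1 + 0 = 0.
(K is a triangulation of the Möbius band.)

H_0 = Z,  H_1 = Z,  H_2 = 0.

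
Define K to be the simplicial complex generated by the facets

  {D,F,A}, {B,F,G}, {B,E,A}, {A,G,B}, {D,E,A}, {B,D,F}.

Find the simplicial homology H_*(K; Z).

H_0 = Z,  H_1 = Z,  H_2 = 0.

K has 6 vertices, 12 edges, 6 triangles.
rank ∂_0 = 0, rank ∂_1 = 5 ⇒ b_0 = 6 − 0 − 5 = 1; all invariant factors of ∂_1 are 1 so no torsion. So H_0 ≅ Z.
rank ∂_1 = 5, rank ∂_2 = 6 ⇒ b_1 = 12 − 5 − 6 = 1; all invariant factors of ∂_2 are 1 so no torsion. So H_1 ≅ Z.
rank ∂_2 = 6, rank ∂_3 = 0 ⇒ b_2 = 6 − 6 − 0 = 0. So H_2 ≅ 0.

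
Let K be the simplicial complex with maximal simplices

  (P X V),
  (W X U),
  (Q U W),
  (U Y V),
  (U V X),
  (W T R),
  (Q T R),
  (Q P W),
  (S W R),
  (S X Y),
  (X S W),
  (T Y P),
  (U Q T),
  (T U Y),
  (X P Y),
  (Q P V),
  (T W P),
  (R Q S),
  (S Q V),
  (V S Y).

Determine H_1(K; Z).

K has 10 vertices, 30 edges, 20 triangles.
rank ∂_1 = 9, rank ∂_2 = 20 ⇒ b_1 = 30 − 9 − 20 = 1; ∂_2 has invariant factor(s) [2] giving torsion. So H_1 = Z ⊕ Z/2.

H_1 = Z ⊕ Z/2.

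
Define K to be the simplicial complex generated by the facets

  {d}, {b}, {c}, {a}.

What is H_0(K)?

K has 4 vertices.
rank ∂_0 = 0, rank ∂_1 = 0 ⇒ b_0 = 4 − 0 − 0 = 4. So H_0 = Z^4.

H_0 ≅ Z^4.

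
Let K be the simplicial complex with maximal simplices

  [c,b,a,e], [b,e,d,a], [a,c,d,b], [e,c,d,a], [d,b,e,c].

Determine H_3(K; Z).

H_3 ≅ Z.

Order the vertices as a < b < c < d < e. Listing each simplex with vertices in this order, K has dimension 3 with simplices:

  0-simplices (5): a, b, c, d, e
  1-simplices (10): ab, ac, ad, ae, bc, bd, be, cd, ce, de
  2-simplices (10): abc, abd, abe, acd, ace, ade, bcd, bce, bde, cde
  3-simplices (5): abcd, abce, abde, acde, bcde

so the chain groups are C_0 ≅ Z^5, C_1 ≅ Z^10, C_2 ≅ Z^10, C_3 ≅ Z^5.

Boundary ∂_1: C_1 → C_0 sends each edge [p,q] (with p < q) to q − p.
As a 5×10 matrix over Z this has rank 4, with invariant factors (1,1,1,1).

Boundary ∂_2: C_2 → C_1 maps a triangle to the signed sum of its edges. For instance
  ∂acd = cd − ad + ac,
  ∂ace = ce − ae + ac.
As a 10×10 matrix over Z this has rank 6, with invariant factors (1,1,1,1,1,1).

∂_3: C_3 → C_2 sends each 3-simplex σ to the alternating sum Σ_i (−1)^i (σ with its i-th vertex removed). For instance
  ∂bcde = cde − bde + bce − bcd,
  ∂abce = bce − ace + abe − abc.
The resulting 10×5 matrix has rank 4, and its Smith normal form has invariant factors (1,1,1,1).

Now H_k = ker ∂_k / im ∂_{k+1}, so:

  H_3: rank ker ∂_3 − rank ∂_4 = (5 − 4) − 0 = 1, and there is no ∂_4, so H_3 ≅ Z.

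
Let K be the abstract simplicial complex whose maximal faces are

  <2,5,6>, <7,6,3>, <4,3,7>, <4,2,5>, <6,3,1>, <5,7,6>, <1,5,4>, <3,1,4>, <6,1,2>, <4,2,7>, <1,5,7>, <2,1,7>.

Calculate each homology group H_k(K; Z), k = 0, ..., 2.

H_0 = Z,  H_1 = Z/2,  H_2 = 0.

K has 7 vertices, 18 edges, 12 triangles.
rank ∂_0 = 0, rank ∂_1 = 6 ⇒ b_0 = 7 − 0 − 6 = 1; all invariant factors of ∂_1 are 1 so no torsion. So H_0 = Z.
rank ∂_1 = 6, rank ∂_2 = 12 ⇒ b_1 = 18 − 6 − 12 = 0; ∂_2 has invariant factor(s) [2] giving torsion. So H_1 = Z/2.
rank ∂_2 = 12, rank ∂_3 = 0 ⇒ b_2 = 12 − 12 − 0 = 0. So H_2 = 0.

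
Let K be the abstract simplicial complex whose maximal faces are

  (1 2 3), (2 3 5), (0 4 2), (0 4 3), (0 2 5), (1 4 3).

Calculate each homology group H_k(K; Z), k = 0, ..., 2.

H_0 = Z,  H_1 = Z,  H_2 = 0.

Order the vertices as 0 < 1 < 2 < 3 < 4 < 5. Listing each simplex with vertices in this order, K has dimension 2 with simplices:

  0-simplices (6): [0], [1], [2], [3], [4], [5]
  1-simplices (12): [0,2], [0,3], [0,4], [0,5], [1,2], [1,3], [1,4], [2,3], [2,4], [2,5], [3,4], [3,5]
  2-simplices (6): [0,2,4], [0,2,5], [0,3,4], [1,2,3], [1,3,4], [2,3,5]

so the chain groups are C_0 ≅ Z^6, C_1 ≅ Z^12, C_2 ≅ Z^6.

∂_1: C_1 → C_0 sends each edge [p,q] (with p < q) to q − p. For instance
  ∂[0,3] = [3] − [0].
This gives a 6×12 integer matrix of rank 5; reducing to Smith normal form yields diagonal entries (1,1,1,1,1).

The boundary map ∂_2: C_2 → C_1 acts by ∂[p,q,r] = [q,r] − [p,r] + [p,q]. For instance
  ∂[0,3,4] = [3,4] − [0,4] + [0,3],
  ∂[2,3,5] = [3,5] − [2,5] + [2,3].
This gives a 12×6 integer matrix of rank 6; reducing to Smith normal form yields diagonal entries (1,1,1,1,1,1).

Computing H_k = (kernel of ∂_k) / (image of ∂_{k+1}):

  H_0: rank C_0 − rank ∂_1 = 6 − 5 = 1, and the invariant factors of ∂_1 are all 1, so H_0 ≅ Z.
  H_1: rank ker ∂_1 − rank ∂_2 = (12 − 5) − 6 = 1, and the invariant factors of ∂_2 are all 1, so H_1 ≅ Z.
  H_2: rank ker ∂_2 − rank ∂_3 = (6 − 6) − 0 = 0, and there is no ∂_3, so H_2 ≅ 0.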